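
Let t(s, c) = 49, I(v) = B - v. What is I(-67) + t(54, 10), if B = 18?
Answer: 134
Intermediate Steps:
I(v) = 18 - v
I(-67) + t(54, 10) = (18 - 1*(-67)) + 49 = (18 + 67) + 49 = 85 + 49 = 134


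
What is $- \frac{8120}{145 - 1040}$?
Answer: $\frac{1624}{179} \approx 9.0726$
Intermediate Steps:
$- \frac{8120}{145 - 1040} = - \frac{8120}{-895} = \left(-8120\right) \left(- \frac{1}{895}\right) = \frac{1624}{179}$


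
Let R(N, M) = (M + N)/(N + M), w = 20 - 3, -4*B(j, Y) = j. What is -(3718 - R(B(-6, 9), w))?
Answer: -3717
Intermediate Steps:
B(j, Y) = -j/4
w = 17
R(N, M) = 1 (R(N, M) = (M + N)/(M + N) = 1)
-(3718 - R(B(-6, 9), w)) = -(3718 - 1*1) = -(3718 - 1) = -1*3717 = -3717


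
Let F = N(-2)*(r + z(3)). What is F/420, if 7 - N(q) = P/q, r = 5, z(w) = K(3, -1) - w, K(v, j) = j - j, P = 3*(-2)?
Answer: 2/105 ≈ 0.019048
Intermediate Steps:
P = -6
K(v, j) = 0
z(w) = -w (z(w) = 0 - w = -w)
N(q) = 7 + 6/q (N(q) = 7 - (-6)/q = 7 + 6/q)
F = 8 (F = (7 + 6/(-2))*(5 - 1*3) = (7 + 6*(-½))*(5 - 3) = (7 - 3)*2 = 4*2 = 8)
F/420 = 8/420 = 8*(1/420) = 2/105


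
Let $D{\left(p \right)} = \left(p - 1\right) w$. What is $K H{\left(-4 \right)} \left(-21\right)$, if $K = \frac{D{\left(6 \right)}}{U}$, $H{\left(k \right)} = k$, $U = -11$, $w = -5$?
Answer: $\frac{2100}{11} \approx 190.91$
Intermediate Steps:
$D{\left(p \right)} = 5 - 5 p$ ($D{\left(p \right)} = \left(p - 1\right) \left(-5\right) = \left(-1 + p\right) \left(-5\right) = 5 - 5 p$)
$K = \frac{25}{11}$ ($K = \frac{5 - 30}{-11} = \left(5 - 30\right) \left(- \frac{1}{11}\right) = \left(-25\right) \left(- \frac{1}{11}\right) = \frac{25}{11} \approx 2.2727$)
$K H{\left(-4 \right)} \left(-21\right) = \frac{25}{11} \left(-4\right) \left(-21\right) = \left(- \frac{100}{11}\right) \left(-21\right) = \frac{2100}{11}$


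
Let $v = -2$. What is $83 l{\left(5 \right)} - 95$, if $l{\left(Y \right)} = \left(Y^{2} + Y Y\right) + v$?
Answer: $3889$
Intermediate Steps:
$l{\left(Y \right)} = -2 + 2 Y^{2}$ ($l{\left(Y \right)} = \left(Y^{2} + Y Y\right) - 2 = \left(Y^{2} + Y^{2}\right) - 2 = 2 Y^{2} - 2 = -2 + 2 Y^{2}$)
$83 l{\left(5 \right)} - 95 = 83 \left(-2 + 2 \cdot 5^{2}\right) - 95 = 83 \left(-2 + 2 \cdot 25\right) - 95 = 83 \left(-2 + 50\right) - 95 = 83 \cdot 48 - 95 = 3984 - 95 = 3889$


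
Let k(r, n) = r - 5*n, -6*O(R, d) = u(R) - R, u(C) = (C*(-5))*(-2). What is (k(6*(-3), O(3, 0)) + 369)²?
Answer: 558009/4 ≈ 1.3950e+5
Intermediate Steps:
u(C) = 10*C (u(C) = -5*C*(-2) = 10*C)
O(R, d) = -3*R/2 (O(R, d) = -(10*R - R)/6 = -3*R/2)
(k(6*(-3), O(3, 0)) + 369)² = ((6*(-3) - (-15)*3/2) + 369)² = ((-18 - 5*(-9/2)) + 369)² = ((-18 + 45/2) + 369)² = (9/2 + 369)² = (747/2)² = 558009/4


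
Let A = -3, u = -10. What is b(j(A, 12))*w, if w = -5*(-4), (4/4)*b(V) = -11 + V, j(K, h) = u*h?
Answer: -2620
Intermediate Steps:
j(K, h) = -10*h
b(V) = -11 + V
w = 20
b(j(A, 12))*w = (-11 - 10*12)*20 = (-11 - 120)*20 = -131*20 = -2620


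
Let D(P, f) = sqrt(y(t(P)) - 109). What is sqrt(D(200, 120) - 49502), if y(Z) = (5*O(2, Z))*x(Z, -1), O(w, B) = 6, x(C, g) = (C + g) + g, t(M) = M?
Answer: sqrt(-49502 + 7*sqrt(119)) ≈ 222.32*I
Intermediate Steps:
x(C, g) = C + 2*g
y(Z) = -60 + 30*Z (y(Z) = (5*6)*(Z + 2*(-1)) = 30*(Z - 2) = 30*(-2 + Z) = -60 + 30*Z)
D(P, f) = sqrt(-169 + 30*P) (D(P, f) = sqrt((-60 + 30*P) - 109) = sqrt(-169 + 30*P))
sqrt(D(200, 120) - 49502) = sqrt(sqrt(-169 + 30*200) - 49502) = sqrt(sqrt(-169 + 6000) - 49502) = sqrt(sqrt(5831) - 49502) = sqrt(7*sqrt(119) - 49502) = sqrt(-49502 + 7*sqrt(119))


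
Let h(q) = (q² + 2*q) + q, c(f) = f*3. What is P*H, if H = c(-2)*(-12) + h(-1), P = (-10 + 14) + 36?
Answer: 2800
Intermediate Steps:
P = 40 (P = 4 + 36 = 40)
c(f) = 3*f
h(q) = q² + 3*q
H = 70 (H = (3*(-2))*(-12) - (3 - 1) = -6*(-12) - 1*2 = 72 - 2 = 70)
P*H = 40*70 = 2800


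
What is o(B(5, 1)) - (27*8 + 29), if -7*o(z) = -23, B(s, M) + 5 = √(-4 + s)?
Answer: -1692/7 ≈ -241.71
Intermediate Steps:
B(s, M) = -5 + √(-4 + s)
o(z) = 23/7 (o(z) = -⅐*(-23) = 23/7)
o(B(5, 1)) - (27*8 + 29) = 23/7 - (27*8 + 29) = 23/7 - (216 + 29) = 23/7 - 1*245 = 23/7 - 245 = -1692/7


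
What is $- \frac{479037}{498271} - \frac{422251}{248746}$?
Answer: $- \frac{329553965623}{123942918166} \approx -2.6589$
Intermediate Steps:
$- \frac{479037}{498271} - \frac{422251}{248746} = - \frac{329553965623}{123942918166}$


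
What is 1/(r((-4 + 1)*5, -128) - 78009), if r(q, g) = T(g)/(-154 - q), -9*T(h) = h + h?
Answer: -1251/97589515 ≈ -1.2819e-5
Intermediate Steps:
T(h) = -2*h/9 (T(h) = -(h + h)/9 = -2*h/9)
r(q, g) = -2*g/(9*(-154 - q)) (r(q, g) = (-2*g/9)/(-154 - q) = -2*g/(9*(-154 - q)))
1/(r((-4 + 1)*5, -128) - 78009) = 1/((2/9)*(-128)/(154 + (-4 + 1)*5) - 78009) = 1/((2/9)*(-128)/(154 - 3*5) - 78009) = 1/((2/9)*(-128)/(154 - 15) - 78009) = 1/((2/9)*(-128)/139 - 78009) = 1/((2/9)*(-128)*(1/139) - 78009) = 1/(-256/1251 - 78009) = 1/(-97589515/1251) = -1251/97589515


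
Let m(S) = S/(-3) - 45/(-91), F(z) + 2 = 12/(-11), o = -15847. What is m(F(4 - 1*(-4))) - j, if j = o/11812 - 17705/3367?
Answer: 820256821/100957164 ≈ 8.1248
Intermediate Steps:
F(z) = -34/11 (F(z) = -2 + 12/(-11) = -2 + 12*(-1/11) = -2 - 12/11 = -34/11)
m(S) = 45/91 - S/3 (m(S) = S*(-⅓) - 45*(-1/91) = -S/3 + 45/91 = 45/91 - S/3)
j = -262488309/39771004 (j = -15847/11812 - 17705/3367 = -262488309/39771004 ≈ -6.6000)
m(F(4 - 1*(-4))) - j = (45/91 - ⅓*(-34/11)) - 1*(-262488309/39771004) = (45/91 + 34/33) + 262488309/39771004 = 4579/3003 + 262488309/39771004 = 820256821/100957164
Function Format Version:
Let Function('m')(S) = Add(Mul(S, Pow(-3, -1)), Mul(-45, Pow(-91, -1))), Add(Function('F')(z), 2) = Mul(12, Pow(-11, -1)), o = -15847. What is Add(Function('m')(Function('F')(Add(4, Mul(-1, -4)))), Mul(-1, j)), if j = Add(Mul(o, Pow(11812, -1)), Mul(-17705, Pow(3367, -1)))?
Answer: Rational(820256821, 100957164) ≈ 8.1248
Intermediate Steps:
Function('F')(z) = Rational(-34, 11) (Function('F')(z) = Add(-2, Mul(12, Pow(-11, -1))) = Add(-2, Mul(12, Rational(-1, 11))) = Add(-2, Rational(-12, 11)) = Rational(-34, 11))
Function('m')(S) = Add(Rational(45, 91), Mul(Rational(-1, 3), S)) (Function('m')(S) = Add(Mul(S, Rational(-1, 3)), Mul(-45, Rational(-1, 91))) = Add(Mul(Rational(-1, 3), S), Rational(45, 91)) = Add(Rational(45, 91), Mul(Rational(-1, 3), S)))
j = Rational(-262488309, 39771004) (j = Add(Mul(-15847, Pow(11812, -1)), Mul(-17705, Pow(3367, -1))) = Add(Mul(-15847, Rational(1, 11812)), Mul(-17705, Rational(1, 3367))) = Add(Rational(-15847, 11812), Rational(-17705, 3367)) = Rational(-262488309, 39771004) ≈ -6.6000)
Add(Function('m')(Function('F')(Add(4, Mul(-1, -4)))), Mul(-1, j)) = Add(Add(Rational(45, 91), Mul(Rational(-1, 3), Rational(-34, 11))), Mul(-1, Rational(-262488309, 39771004))) = Add(Add(Rational(45, 91), Rational(34, 33)), Rational(262488309, 39771004)) = Add(Rational(4579, 3003), Rational(262488309, 39771004)) = Rational(820256821, 100957164)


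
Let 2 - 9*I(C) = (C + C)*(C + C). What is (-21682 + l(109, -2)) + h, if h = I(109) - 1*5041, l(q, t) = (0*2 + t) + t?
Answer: -288065/9 ≈ -32007.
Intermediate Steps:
I(C) = 2/9 - 4*C²/9 (I(C) = 2/9 - (C + C)*(C + C)/9 = 2/9 - 2*C*2*C/9 = 2/9 - 4*C²/9)
l(q, t) = 2*t (l(q, t) = (0 + t) + t = t + t = 2*t)
h = -92891/9 (h = (2/9 - 4/9*109²) - 1*5041 = (2/9 - 4/9*11881) - 5041 = (2/9 - 47524/9) - 5041 = -47522/9 - 5041 = -92891/9 ≈ -10321.)
(-21682 + l(109, -2)) + h = (-21682 + 2*(-2)) - 92891/9 = (-21682 - 4) - 92891/9 = -21686 - 92891/9 = -288065/9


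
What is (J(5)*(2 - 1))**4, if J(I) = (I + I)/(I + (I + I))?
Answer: 16/81 ≈ 0.19753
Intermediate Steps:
J(I) = 2/3 (J(I) = (2*I)/(I + 2*I) = (2*I)/((3*I)) = (2*I)*(1/(3*I)) = 2/3)
(J(5)*(2 - 1))**4 = (2*(2 - 1)/3)**4 = ((2/3)*1)**4 = (2/3)**4 = 16/81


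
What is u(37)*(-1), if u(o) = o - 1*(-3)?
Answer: -40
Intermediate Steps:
u(o) = 3 + o (u(o) = o + 3 = 3 + o)
u(37)*(-1) = (3 + 37)*(-1) = 40*(-1) = -40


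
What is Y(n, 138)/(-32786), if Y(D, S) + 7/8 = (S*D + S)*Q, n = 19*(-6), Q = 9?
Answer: 11575/2704 ≈ 4.2807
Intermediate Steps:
n = -114
Y(D, S) = -7/8 + 9*S + 9*D*S (Y(D, S) = -7/8 + (S*D + S)*9 = -7/8 + (D*S + S)*9 = -7/8 + (S + D*S)*9 = -7/8 + (9*S + 9*D*S) = -7/8 + 9*S + 9*D*S)
Y(n, 138)/(-32786) = (-7/8 + 9*138 + 9*(-114)*138)/(-32786) = (-7/8 + 1242 - 141588)*(-1/32786) = -1122775/8*(-1/32786) = 11575/2704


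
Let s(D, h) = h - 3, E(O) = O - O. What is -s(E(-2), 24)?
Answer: -21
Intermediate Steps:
E(O) = 0
s(D, h) = -3 + h
-s(E(-2), 24) = -(-3 + 24) = -1*21 = -21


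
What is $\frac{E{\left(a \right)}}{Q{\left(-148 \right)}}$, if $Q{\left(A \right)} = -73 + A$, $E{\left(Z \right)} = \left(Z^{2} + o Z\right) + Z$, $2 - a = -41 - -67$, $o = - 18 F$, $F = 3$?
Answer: $- \frac{1848}{221} \approx -8.362$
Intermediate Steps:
$o = -54$ ($o = \left(-18\right) 3 = -54$)
$a = -24$ ($a = 2 - \left(-41 - -67\right) = 2 - \left(-41 + 67\right) = 2 - 26 = -24$)
$E{\left(Z \right)} = Z^{2} - 53 Z$ ($E{\left(Z \right)} = \left(Z^{2} - 54 Z\right) + Z = Z^{2} - 53 Z$)
$\frac{E{\left(a \right)}}{Q{\left(-148 \right)}} = \frac{\left(-24\right) \left(-53 - 24\right)}{-73 - 148} = \frac{\left(-24\right) \left(-77\right)}{-221} = 1848 \left(- \frac{1}{221}\right) = - \frac{1848}{221}$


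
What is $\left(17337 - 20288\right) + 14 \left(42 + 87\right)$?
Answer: $-1145$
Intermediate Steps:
$\left(17337 - 20288\right) + 14 \left(42 + 87\right) = \left(17337 - 20288\right) + 14 \cdot 129 = -2951 + 1806 = -1145$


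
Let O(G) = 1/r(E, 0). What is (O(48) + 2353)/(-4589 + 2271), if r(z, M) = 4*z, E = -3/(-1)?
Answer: -28237/27816 ≈ -1.0151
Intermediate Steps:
E = 3 (E = -3*(-1) = 3)
O(G) = 1/12 (O(G) = 1/(4*3) = 1/12)
(O(48) + 2353)/(-4589 + 2271) = (1/12 + 2353)/(-4589 + 2271) = (28237/12)/(-2318) = (28237/12)*(-1/2318) = -28237/27816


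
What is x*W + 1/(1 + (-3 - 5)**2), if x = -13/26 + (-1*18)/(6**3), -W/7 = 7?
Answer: 22307/780 ≈ 28.599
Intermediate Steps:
W = -49 (W = -7*7 = -49)
x = -7/12 (x = -13*1/26 - 18/216 = -1/2 - 18*1/216 = -1/2 - 1/12 = -7/12 ≈ -0.58333)
x*W + 1/(1 + (-3 - 5)**2) = -7/12*(-49) + 1/(1 + (-3 - 5)**2) = 343/12 + 1/(1 + (-8)**2) = 343/12 + 1/(1 + 64) = 343/12 + 1/65 = 22307/780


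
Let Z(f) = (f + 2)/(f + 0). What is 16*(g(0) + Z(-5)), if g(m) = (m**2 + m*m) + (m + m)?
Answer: 48/5 ≈ 9.6000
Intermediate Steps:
g(m) = 2*m + 2*m**2 (g(m) = (m**2 + m**2) + 2*m = 2*m**2 + 2*m = 2*m + 2*m**2)
Z(f) = (2 + f)/f
16*(g(0) + Z(-5)) = 16*(2*0*(1 + 0) + (2 - 5)/(-5)) = 16*(2*0*1 - 1/5*(-3)) = 16*(0 + 3/5) = 16*(3/5) = 48/5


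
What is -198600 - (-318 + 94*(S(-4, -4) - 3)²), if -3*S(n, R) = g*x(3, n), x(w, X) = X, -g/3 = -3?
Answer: -205896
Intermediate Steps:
g = 9 (g = -3*(-3) = 9)
S(n, R) = -3*n
-198600 - (-318 + 94*(S(-4, -4) - 3)²) = -198600 - (-318 + 94*(-3*(-4) - 3)²) = -198600 - (-318 + 94*(12 - 3)²) = -198600 - (-318 + 94*9²) = -198600 - (-318 + 94*81) = -198600 - (-318 + 7614) = -198600 - 1*7296 = -198600 - 7296 = -205896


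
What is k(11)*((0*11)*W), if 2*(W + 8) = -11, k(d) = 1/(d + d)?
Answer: 0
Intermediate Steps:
k(d) = 1/(2*d)
W = -27/2 (W = -8 + (1/2)*(-11) = -8 - 11/2 = -27/2 ≈ -13.500)
k(11)*((0*11)*W) = ((1/2)/11)*((0*11)*(-27/2)) = ((1/2)*(1/11))*(0*(-27/2)) = (1/22)*0 = 0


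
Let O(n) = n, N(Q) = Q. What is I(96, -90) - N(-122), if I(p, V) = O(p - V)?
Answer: 308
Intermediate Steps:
I(p, V) = p - V
I(96, -90) - N(-122) = (96 - 1*(-90)) - 1*(-122) = (96 + 90) + 122 = 186 + 122 = 308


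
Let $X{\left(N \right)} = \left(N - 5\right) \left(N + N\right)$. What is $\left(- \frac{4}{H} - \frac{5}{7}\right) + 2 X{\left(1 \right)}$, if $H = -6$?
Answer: $- \frac{337}{21} \approx -16.048$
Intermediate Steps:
$X{\left(N \right)} = 2 N \left(-5 + N\right)$ ($X{\left(N \right)} = \left(-5 + N\right) 2 N = 2 N \left(-5 + N\right)$)
$\left(- \frac{4}{H} - \frac{5}{7}\right) + 2 X{\left(1 \right)} = \left(- \frac{4}{-6} - \frac{5}{7}\right) + 2 \cdot 2 \cdot 1 \left(-5 + 1\right) = \left(\left(-4\right) \left(- \frac{1}{6}\right) - \frac{5}{7}\right) + 2 \cdot 2 \cdot 1 \left(-4\right) = \left(\frac{2}{3} - \frac{5}{7}\right) + 2 \left(-8\right) = - \frac{1}{21} - 16 = - \frac{337}{21}$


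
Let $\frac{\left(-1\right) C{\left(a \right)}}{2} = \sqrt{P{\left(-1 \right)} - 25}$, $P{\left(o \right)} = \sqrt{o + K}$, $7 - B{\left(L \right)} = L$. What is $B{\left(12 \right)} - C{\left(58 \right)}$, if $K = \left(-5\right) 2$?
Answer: $-5 + 2 \sqrt{-25 + i \sqrt{11}} \approx -4.3381 + 10.022 i$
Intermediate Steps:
$K = -10$
$B{\left(L \right)} = 7 - L$
$P{\left(o \right)} = \sqrt{-10 + o}$ ($P{\left(o \right)} = \sqrt{o - 10} = \sqrt{-10 + o}$)
$C{\left(a \right)} = - 2 \sqrt{-25 + i \sqrt{11}}$ ($C{\left(a \right)} = - 2 \sqrt{\sqrt{-10 - 1} - 25} = - 2 \sqrt{\sqrt{-11} - 25} = - 2 \sqrt{i \sqrt{11} - 25} = - 2 \sqrt{-25 + i \sqrt{11}}$)
$B{\left(12 \right)} - C{\left(58 \right)} = \left(7 - 12\right) - - 2 \sqrt{-25 + i \sqrt{11}} = \left(7 - 12\right) + 2 \sqrt{-25 + i \sqrt{11}} = -5 + 2 \sqrt{-25 + i \sqrt{11}}$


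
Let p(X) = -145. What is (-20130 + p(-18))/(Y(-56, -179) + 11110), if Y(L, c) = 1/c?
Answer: -3629225/1988689 ≈ -1.8249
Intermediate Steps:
(-20130 + p(-18))/(Y(-56, -179) + 11110) = (-20130 - 145)/(1/(-179) + 11110) = -20275/(-1/179 + 11110) = -20275/1988689/179 = -20275*179/1988689 = -3629225/1988689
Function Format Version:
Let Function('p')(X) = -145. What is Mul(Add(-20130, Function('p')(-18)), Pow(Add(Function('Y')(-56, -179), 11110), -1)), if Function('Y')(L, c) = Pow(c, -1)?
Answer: Rational(-3629225, 1988689) ≈ -1.8249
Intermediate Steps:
Mul(Add(-20130, Function('p')(-18)), Pow(Add(Function('Y')(-56, -179), 11110), -1)) = Mul(Add(-20130, -145), Pow(Add(Pow(-179, -1), 11110), -1)) = Mul(-20275, Pow(Add(Rational(-1, 179), 11110), -1)) = Mul(-20275, Pow(Rational(1988689, 179), -1)) = Mul(-20275, Rational(179, 1988689)) = Rational(-3629225, 1988689)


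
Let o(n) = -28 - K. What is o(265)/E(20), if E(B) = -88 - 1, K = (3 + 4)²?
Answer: 77/89 ≈ 0.86517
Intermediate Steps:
K = 49 (K = 7² = 49)
o(n) = -77 (o(n) = -28 - 1*49 = -28 - 49 = -77)
E(B) = -89
o(265)/E(20) = -77/(-89) = -77*(-1/89) = 77/89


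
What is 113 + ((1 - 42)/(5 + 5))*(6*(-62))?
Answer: 8191/5 ≈ 1638.2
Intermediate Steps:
113 + ((1 - 42)/(5 + 5))*(6*(-62)) = 113 - 41/10*(-372) = 113 + 7626/5 = 8191/5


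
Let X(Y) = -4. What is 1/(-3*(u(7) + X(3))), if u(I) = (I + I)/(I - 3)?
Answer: ⅔ ≈ 0.66667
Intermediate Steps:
u(I) = 2*I/(-3 + I) (u(I) = (2*I)/(-3 + I) = 2*I/(-3 + I))
1/(-3*(u(7) + X(3))) = 1/(-3*(2*7/(-3 + 7) - 4)) = 1/(-3*(2*7/4 - 4)) = 1/(-3*(2*7*(¼) - 4)) = 1/(-3*(7/2 - 4)) = 1/(-3*(-½)) = 1/(3/2) = ⅔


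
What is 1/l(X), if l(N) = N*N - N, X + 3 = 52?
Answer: 1/2352 ≈ 0.00042517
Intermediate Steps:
X = 49 (X = -3 + 52 = 49)
l(N) = N² - N
1/l(X) = 1/(49*(-1 + 49)) = 1/(49*48) = 1/2352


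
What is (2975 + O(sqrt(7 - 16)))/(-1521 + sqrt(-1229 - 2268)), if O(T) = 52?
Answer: -354159/178226 - 3027*I*sqrt(3497)/2316938 ≈ -1.9871 - 0.077258*I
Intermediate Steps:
(2975 + O(sqrt(7 - 16)))/(-1521 + sqrt(-1229 - 2268)) = (2975 + 52)/(-1521 + sqrt(-1229 - 2268)) = 3027/(-1521 + sqrt(-3497)) = 3027/(-1521 + I*sqrt(3497))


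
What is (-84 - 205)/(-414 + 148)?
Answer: 289/266 ≈ 1.0865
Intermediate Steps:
(-84 - 205)/(-414 + 148) = -289/(-266) = -289*(-1/266) = 289/266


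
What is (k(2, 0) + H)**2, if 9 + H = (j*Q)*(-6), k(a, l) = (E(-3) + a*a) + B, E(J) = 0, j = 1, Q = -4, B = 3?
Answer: 484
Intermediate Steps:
k(a, l) = 3 + a**2 (k(a, l) = (0 + a*a) + 3 = (0 + a**2) + 3 = a**2 + 3 = 3 + a**2)
H = 15 (H = -9 + (1*(-4))*(-6) = -9 - 4*(-6) = -9 + 24 = 15)
(k(2, 0) + H)**2 = ((3 + 2**2) + 15)**2 = ((3 + 4) + 15)**2 = (7 + 15)**2 = 22**2 = 484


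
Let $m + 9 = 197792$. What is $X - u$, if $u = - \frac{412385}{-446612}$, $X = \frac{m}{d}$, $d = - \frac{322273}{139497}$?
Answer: $- \frac{12322218340609517}{143930989076} \approx -85612.0$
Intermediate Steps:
$m = 197783$ ($m = -9 + 197792 = 197783$)
$d = - \frac{322273}{139497}$ ($d = \left(-322273\right) \frac{1}{139497} = - \frac{322273}{139497} \approx -2.3102$)
$X = - \frac{27590135151}{322273}$ ($X = \frac{197783}{- \frac{322273}{139497}} = 197783 \left(- \frac{139497}{322273}\right) = - \frac{27590135151}{322273} \approx -85611.0$)
$u = \frac{412385}{446612}$ ($u = \left(-412385\right) \left(- \frac{1}{446612}\right) = \frac{412385}{446612} \approx 0.92336$)
$X - u = - \frac{27590135151}{322273} - \frac{412385}{446612} = - \frac{12322218340609517}{143930989076}$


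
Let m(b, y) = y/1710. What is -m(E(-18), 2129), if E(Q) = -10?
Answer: -2129/1710 ≈ -1.2450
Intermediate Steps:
m(b, y) = y/1710 (m(b, y) = y*(1/1710) = y/1710)
-m(E(-18), 2129) = -2129/1710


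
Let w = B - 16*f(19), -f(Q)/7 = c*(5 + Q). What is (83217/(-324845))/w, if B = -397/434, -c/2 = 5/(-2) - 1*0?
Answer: -36116178/1894678927735 ≈ -1.9062e-5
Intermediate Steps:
c = 5 (c = -2*(5/(-2) - 1*0) = -2*(5*(-½) + 0) = -2*(-5/2 + 0) = -2*(-5/2) = 5)
f(Q) = -175 - 35*Q (f(Q) = -35*(5 + Q) = -7*(25 + 5*Q) = -175 - 35*Q)
B = -397/434 (B = -397*1/434 = -397/434 ≈ -0.91475)
w = 5832563/434 (w = -397/434 - 16*(-175 - 35*19) = -397/434 - 16*(-175 - 665) = -397/434 - 16*(-840) = -397/434 + 13440 = 5832563/434 ≈ 13439.)
(83217/(-324845))/w = (83217/(-324845))/(5832563/434) = (83217*(-1/324845))*(434/5832563) = -83217/324845*434/5832563 = -36116178/1894678927735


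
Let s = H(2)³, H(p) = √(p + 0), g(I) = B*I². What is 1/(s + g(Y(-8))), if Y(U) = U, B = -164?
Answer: -1312/13770751 - √2/55083004 ≈ -9.5300e-5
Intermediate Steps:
g(I) = -164*I²
H(p) = √p
s = 2*√2 (s = (√2)³ = 2*√2 ≈ 2.8284)
1/(s + g(Y(-8))) = 1/(2*√2 - 164*(-8)²) = 1/(2*√2 - 164*64) = 1/(2*√2 - 10496) = 1/(-10496 + 2*√2)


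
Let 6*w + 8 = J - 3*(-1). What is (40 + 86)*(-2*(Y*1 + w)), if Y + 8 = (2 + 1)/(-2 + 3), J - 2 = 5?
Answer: 1176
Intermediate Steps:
J = 7 (J = 2 + 5 = 7)
w = ⅓ (w = -4/3 + (7 - 3*(-1))/6 = -4/3 + (7 + 3)/6 = -4/3 + (⅙)*10 = -4/3 + 5/3 = ⅓ ≈ 0.33333)
Y = -5 (Y = -8 + (2 + 1)/(-2 + 3) = -8 + 3/1 = -8 + 3*1 = -8 + 3 = -5)
(40 + 86)*(-2*(Y*1 + w)) = (40 + 86)*(-2*(-5*1 + ⅓)) = 126*(-2*(-5 + ⅓)) = 126*(-2*(-14/3)) = 126*(28/3) = 1176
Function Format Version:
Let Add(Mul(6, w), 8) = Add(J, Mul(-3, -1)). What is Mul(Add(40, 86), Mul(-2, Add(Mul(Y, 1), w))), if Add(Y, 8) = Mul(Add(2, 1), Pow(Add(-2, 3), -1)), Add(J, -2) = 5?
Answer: 1176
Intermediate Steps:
J = 7 (J = Add(2, 5) = 7)
w = Rational(1, 3) (w = Add(Rational(-4, 3), Mul(Rational(1, 6), Add(7, Mul(-3, -1)))) = Add(Rational(-4, 3), Mul(Rational(1, 6), Add(7, 3))) = Add(Rational(-4, 3), Mul(Rational(1, 6), 10)) = Add(Rational(-4, 3), Rational(5, 3)) = Rational(1, 3) ≈ 0.33333)
Y = -5 (Y = Add(-8, Mul(Add(2, 1), Pow(Add(-2, 3), -1))) = Add(-8, Mul(3, Pow(1, -1))) = Add(-8, Mul(3, 1)) = Add(-8, 3) = -5)
Mul(Add(40, 86), Mul(-2, Add(Mul(Y, 1), w))) = Mul(Add(40, 86), Mul(-2, Add(Mul(-5, 1), Rational(1, 3)))) = Mul(126, Mul(-2, Add(-5, Rational(1, 3)))) = Mul(126, Mul(-2, Rational(-14, 3))) = Mul(126, Rational(28, 3)) = 1176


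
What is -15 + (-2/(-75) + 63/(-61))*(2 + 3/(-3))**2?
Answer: -73228/4575 ≈ -16.006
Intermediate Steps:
-15 + (-2/(-75) + 63/(-61))*(2 + 3/(-3))**2 = -15 + (-2*(-1/75) + 63*(-1/61))*(2 + 3*(-1/3))**2 = -15 + (2/75 - 63/61)*(2 - 1)**2 = -15 - 4603/4575*1**2 = -15 - 4603/4575*1 = -15 - 4603/4575 = -73228/4575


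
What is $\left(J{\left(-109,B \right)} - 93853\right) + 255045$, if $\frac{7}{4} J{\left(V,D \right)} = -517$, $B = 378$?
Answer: $\frac{1126276}{7} \approx 1.609 \cdot 10^{5}$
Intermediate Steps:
$J{\left(V,D \right)} = - \frac{2068}{7}$ ($J{\left(V,D \right)} = \frac{4}{7} \left(-517\right) = - \frac{2068}{7}$)
$\left(J{\left(-109,B \right)} - 93853\right) + 255045 = \left(- \frac{2068}{7} - 93853\right) + 255045 = - \frac{659039}{7} + 255045 = \frac{1126276}{7}$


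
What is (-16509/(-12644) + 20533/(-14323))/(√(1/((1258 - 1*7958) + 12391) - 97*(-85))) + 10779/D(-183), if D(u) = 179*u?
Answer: -3593/10919 - 23160845*√66758696634/4248814184333776 ≈ -0.33047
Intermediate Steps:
(-16509/(-12644) + 20533/(-14323))/(√(1/((1258 - 1*7958) + 12391) - 97*(-85))) + 10779/D(-183) = (-16509/(-12644) + 20533/(-14323))/(√(1/((1258 - 1*7958) + 12391) - 97*(-85))) + 10779/((179*(-183))) = (-16509*(-1/12644) + 20533*(-1/14323))/(√(1/((1258 - 7958) + 12391) + 8245)) + 10779/(-32757) = (16509/12644 - 20533/14323)/(√(1/(-6700 + 12391) + 8245)) + 10779*(-1/32757) = -23160845/(181100012*√(1/5691 + 8245)) - 3593/10919 = -23160845*√66758696634/23461148/181100012 - 3593/10919 = -23160845*√66758696634/4248814184333776 - 3593/10919 = -3593/10919 - 23160845*√66758696634/4248814184333776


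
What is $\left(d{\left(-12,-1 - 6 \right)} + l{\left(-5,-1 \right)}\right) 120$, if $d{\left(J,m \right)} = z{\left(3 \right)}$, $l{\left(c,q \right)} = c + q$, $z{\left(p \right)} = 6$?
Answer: $0$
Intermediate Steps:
$d{\left(J,m \right)} = 6$
$\left(d{\left(-12,-1 - 6 \right)} + l{\left(-5,-1 \right)}\right) 120 = \left(6 - 6\right) 120 = 0 \cdot 120 = 0$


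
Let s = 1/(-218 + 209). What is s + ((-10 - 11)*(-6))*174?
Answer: 197315/9 ≈ 21924.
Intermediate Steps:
s = -⅑ (s = 1/(-9) = -⅑ ≈ -0.11111)
s + ((-10 - 11)*(-6))*174 = -⅑ + ((-10 - 11)*(-6))*174 = -⅑ - 21*(-6)*174 = -⅑ + 126*174 = -⅑ + 21924 = 197315/9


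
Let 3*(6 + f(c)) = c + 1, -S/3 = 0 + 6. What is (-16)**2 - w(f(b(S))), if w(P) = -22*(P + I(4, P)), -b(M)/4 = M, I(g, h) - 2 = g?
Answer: 2374/3 ≈ 791.33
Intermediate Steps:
S = -18 (S = -3*(0 + 6) = -3*6 = -18)
I(g, h) = 2 + g
b(M) = -4*M
f(c) = -17/3 + c/3 (f(c) = -6 + (c + 1)/3 = -6 + (1 + c)/3 = -6 + (1/3 + c/3) = -17/3 + c/3)
w(P) = -132 - 22*P (w(P) = -22*(P + (2 + 4)) = -22*(P + 6) = -22*(6 + P) = -132 - 22*P)
(-16)**2 - w(f(b(S))) = (-16)**2 - (-132 - 22*(-17/3 + (-4*(-18))/3)) = 256 - (-132 - 22*(-17/3 + (1/3)*72)) = 256 - (-132 - 22*(-17/3 + 24)) = 256 - (-132 - 22*55/3) = 256 - (-132 - 1210/3) = 256 - 1*(-1606/3) = 256 + 1606/3 = 2374/3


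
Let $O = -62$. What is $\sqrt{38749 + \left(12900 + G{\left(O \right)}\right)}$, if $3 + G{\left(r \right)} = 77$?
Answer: $3 \sqrt{5747} \approx 227.43$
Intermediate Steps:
$G{\left(r \right)} = 74$ ($G{\left(r \right)} = -3 + 77 = 74$)
$\sqrt{38749 + \left(12900 + G{\left(O \right)}\right)} = \sqrt{38749 + \left(12900 + 74\right)} = \sqrt{38749 + 12974} = \sqrt{51723} = 3 \sqrt{5747}$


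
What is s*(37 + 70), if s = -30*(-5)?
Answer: 16050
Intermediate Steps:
s = 150
s*(37 + 70) = 150*(37 + 70) = 150*107 = 16050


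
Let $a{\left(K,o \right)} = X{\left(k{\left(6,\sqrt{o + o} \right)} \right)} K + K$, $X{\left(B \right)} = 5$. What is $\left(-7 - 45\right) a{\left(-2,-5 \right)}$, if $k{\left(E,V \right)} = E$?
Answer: $624$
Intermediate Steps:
$a{\left(K,o \right)} = 6 K$ ($a{\left(K,o \right)} = 5 K + K = 6 K$)
$\left(-7 - 45\right) a{\left(-2,-5 \right)} = \left(-7 - 45\right) 6 \left(-2\right) = \left(-52\right) \left(-12\right) = 624$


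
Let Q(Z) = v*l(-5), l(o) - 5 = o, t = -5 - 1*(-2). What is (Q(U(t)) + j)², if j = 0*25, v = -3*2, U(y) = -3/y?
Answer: 0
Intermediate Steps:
t = -3 (t = -5 + 2 = -3)
l(o) = 5 + o
v = -6
j = 0
Q(Z) = 0 (Q(Z) = -6*(5 - 5) = -6*0 = 0)
(Q(U(t)) + j)² = (0 + 0)² = 0² = 0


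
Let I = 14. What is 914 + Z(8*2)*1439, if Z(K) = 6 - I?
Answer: -10598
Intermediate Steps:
Z(K) = -8 (Z(K) = 6 - 1*14 = 6 - 14 = -8)
914 + Z(8*2)*1439 = 914 - 8*1439 = 914 - 11512 = -10598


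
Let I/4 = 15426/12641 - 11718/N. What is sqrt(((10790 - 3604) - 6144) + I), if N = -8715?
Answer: sqrt(28958892010034530)/5246015 ≈ 32.439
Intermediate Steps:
I = 53821872/5246015 (I = 4*(15426/12641 - 11718/(-8715)) = 4*(15426*(1/12641) - 11718*(-1/8715)) = 4*(15426/12641 + 558/415) = 4*(13455468/5246015) = 53821872/5246015 ≈ 10.260)
sqrt(((10790 - 3604) - 6144) + I) = sqrt(((10790 - 3604) - 6144) + 53821872/5246015) = sqrt((7186 - 6144) + 53821872/5246015) = sqrt(1042 + 53821872/5246015) = sqrt(5520169502/5246015) = sqrt(28958892010034530)/5246015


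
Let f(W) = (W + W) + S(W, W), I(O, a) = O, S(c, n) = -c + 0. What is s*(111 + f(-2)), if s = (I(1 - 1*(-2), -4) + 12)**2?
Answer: 24525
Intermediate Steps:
S(c, n) = -c
f(W) = W (f(W) = (W + W) - W = 2*W - W = W)
s = 225 (s = ((1 - 1*(-2)) + 12)**2 = ((1 + 2) + 12)**2 = (3 + 12)**2 = 15**2 = 225)
s*(111 + f(-2)) = 225*(111 - 2) = 225*109 = 24525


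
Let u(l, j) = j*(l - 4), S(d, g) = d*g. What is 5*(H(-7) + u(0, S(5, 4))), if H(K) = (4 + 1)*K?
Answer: -575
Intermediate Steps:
H(K) = 5*K
u(l, j) = j*(-4 + l)
5*(H(-7) + u(0, S(5, 4))) = 5*(5*(-7) + (5*4)*(-4 + 0)) = 5*(-35 + 20*(-4)) = 5*(-35 - 80) = 5*(-115) = -575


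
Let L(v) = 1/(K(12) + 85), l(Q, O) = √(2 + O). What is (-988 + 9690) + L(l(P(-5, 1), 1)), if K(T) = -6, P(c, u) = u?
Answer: 687459/79 ≈ 8702.0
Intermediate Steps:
L(v) = 1/79 (L(v) = 1/(-6 + 85) = 1/79)
(-988 + 9690) + L(l(P(-5, 1), 1)) = (-988 + 9690) + 1/79 = 8702 + 1/79 = 687459/79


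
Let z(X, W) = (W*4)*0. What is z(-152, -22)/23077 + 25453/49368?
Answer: 25453/49368 ≈ 0.51558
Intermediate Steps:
z(X, W) = 0 (z(X, W) = (4*W)*0 = 0)
z(-152, -22)/23077 + 25453/49368 = 0/23077 + 25453/49368 = 0*(1/23077) + 25453*(1/49368) = 0 + 25453/49368 = 25453/49368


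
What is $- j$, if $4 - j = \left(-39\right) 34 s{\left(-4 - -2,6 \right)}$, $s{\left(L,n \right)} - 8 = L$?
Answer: $-7960$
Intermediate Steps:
$s{\left(L,n \right)} = 8 + L$
$j = 7960$ ($j = 4 - \left(-39\right) 34 \left(8 - 2\right) = 4 - - 1326 \left(8 + \left(-4 + 2\right)\right) = 4 - - 1326 \left(8 - 2\right) = 4 - \left(-1326\right) 6 = 4 - -7956 = 4 + 7956 = 7960$)
$- j = \left(-1\right) 7960 = -7960$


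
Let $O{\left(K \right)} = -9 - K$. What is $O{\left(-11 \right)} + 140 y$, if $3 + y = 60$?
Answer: $7982$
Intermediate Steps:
$y = 57$ ($y = -3 + 60 = 57$)
$O{\left(-11 \right)} + 140 y = \left(-9 - -11\right) + 140 \cdot 57 = \left(-9 + 11\right) + 7980 = 2 + 7980 = 7982$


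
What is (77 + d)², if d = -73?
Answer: 16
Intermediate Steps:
(77 + d)² = (77 - 73)² = 4² = 16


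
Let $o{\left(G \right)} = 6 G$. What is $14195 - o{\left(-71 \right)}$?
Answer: $14621$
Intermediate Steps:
$14195 - o{\left(-71 \right)} = 14195 - 6 \left(-71\right) = 14195 - -426 = 14195 + 426 = 14621$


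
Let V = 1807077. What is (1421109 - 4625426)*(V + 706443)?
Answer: -8054114865840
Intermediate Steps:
(1421109 - 4625426)*(V + 706443) = (1421109 - 4625426)*(1807077 + 706443) = -3204317*2513520 = -8054114865840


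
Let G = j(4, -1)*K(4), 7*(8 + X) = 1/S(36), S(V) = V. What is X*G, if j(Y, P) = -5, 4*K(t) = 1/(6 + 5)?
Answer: 10075/11088 ≈ 0.90864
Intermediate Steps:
K(t) = 1/44 (K(t) = 1/(4*(6 + 5)) = (1/4)/11 = (1/4)*(1/11) = 1/44)
X = -2015/252 (X = -8 + (1/7)/36 = -8 + (1/7)*(1/36) = -8 + 1/252 = -2015/252 ≈ -7.9960)
G = -5/44 (G = -5*1/44 = -5/44 ≈ -0.11364)
X*G = -2015/252*(-5/44) = 10075/11088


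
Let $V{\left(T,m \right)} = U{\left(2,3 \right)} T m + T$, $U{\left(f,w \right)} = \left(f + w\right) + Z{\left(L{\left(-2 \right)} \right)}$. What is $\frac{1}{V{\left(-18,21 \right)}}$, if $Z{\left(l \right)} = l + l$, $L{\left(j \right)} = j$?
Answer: $- \frac{1}{396} \approx -0.0025253$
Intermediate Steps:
$Z{\left(l \right)} = 2 l$
$U{\left(f,w \right)} = -4 + f + w$ ($U{\left(f,w \right)} = \left(f + w\right) + 2 \left(-2\right) = \left(f + w\right) - 4 = -4 + f + w$)
$V{\left(T,m \right)} = T + T m$ ($V{\left(T,m \right)} = \left(-4 + 2 + 3\right) T m + T = 1 T m + T = T m + T = T + T m$)
$\frac{1}{V{\left(-18,21 \right)}} = \frac{1}{\left(-18\right) \left(1 + 21\right)} = \frac{1}{\left(-18\right) 22} = \frac{1}{-396} = - \frac{1}{396}$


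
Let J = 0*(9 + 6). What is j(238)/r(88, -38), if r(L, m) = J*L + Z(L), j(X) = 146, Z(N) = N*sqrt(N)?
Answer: 73*sqrt(22)/1936 ≈ 0.17686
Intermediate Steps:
Z(N) = N**(3/2)
J = 0 (J = 0*15 = 0)
r(L, m) = L**(3/2) (r(L, m) = 0*L + L**(3/2) = 0 + L**(3/2) = L**(3/2))
j(238)/r(88, -38) = 146/(88**(3/2)) = 146/((176*sqrt(22))) = 146*(sqrt(22)/3872) = 73*sqrt(22)/1936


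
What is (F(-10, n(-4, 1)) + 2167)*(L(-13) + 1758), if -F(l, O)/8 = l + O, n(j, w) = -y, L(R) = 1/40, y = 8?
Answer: 162511831/40 ≈ 4.0628e+6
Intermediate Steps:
L(R) = 1/40
n(j, w) = -8 (n(j, w) = -1*8 = -8)
F(l, O) = -8*O - 8*l (F(l, O) = -8*(l + O) = -8*(O + l) = -8*O - 8*l)
(F(-10, n(-4, 1)) + 2167)*(L(-13) + 1758) = ((-8*(-8) - 8*(-10)) + 2167)*(1/40 + 1758) = ((64 + 80) + 2167)*(70321/40) = (144 + 2167)*(70321/40) = 2311*(70321/40) = 162511831/40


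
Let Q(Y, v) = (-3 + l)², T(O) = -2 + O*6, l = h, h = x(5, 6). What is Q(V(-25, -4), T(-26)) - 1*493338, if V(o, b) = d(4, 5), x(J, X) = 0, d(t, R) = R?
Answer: -493329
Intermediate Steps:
h = 0
l = 0
V(o, b) = 5
T(O) = -2 + 6*O
Q(Y, v) = 9 (Q(Y, v) = (-3 + 0)² = (-3)² = 9)
Q(V(-25, -4), T(-26)) - 1*493338 = 9 - 1*493338 = 9 - 493338 = -493329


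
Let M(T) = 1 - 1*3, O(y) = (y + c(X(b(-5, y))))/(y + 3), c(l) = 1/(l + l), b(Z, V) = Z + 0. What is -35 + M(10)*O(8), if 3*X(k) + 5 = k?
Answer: -4007/110 ≈ -36.427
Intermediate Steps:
b(Z, V) = Z
X(k) = -5/3 + k/3
c(l) = 1/(2*l)
O(y) = (-3/20 + y)/(3 + y) (O(y) = (y + 1/(2*(-5/3 + (⅓)*(-5))))/(y + 3) = (y + 1/(2*(-5/3 - 5/3)))/(3 + y) = (y + 1/(2*(-10/3)))/(3 + y) = (y + (½)*(-3/10))/(3 + y) = (y - 3/20)/(3 + y) = (-3/20 + y)/(3 + y))
M(T) = -2 (M(T) = 1 - 3 = -2)
-35 + M(10)*O(8) = -35 - 2*(-3/20 + 8)/(3 + 8) = -35 - 2*157/(11*20) = -35 - 2*157/220 = -35 - 157/110 = -4007/110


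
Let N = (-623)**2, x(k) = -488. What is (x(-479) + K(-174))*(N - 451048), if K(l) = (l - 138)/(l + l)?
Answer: 888793794/29 ≈ 3.0648e+7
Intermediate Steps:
N = 388129
K(l) = (-138 + l)/(2*l) (K(l) = (-138 + l)/((2*l)) = (-138 + l)*(1/(2*l)) = (-138 + l)/(2*l))
(x(-479) + K(-174))*(N - 451048) = (-488 + (1/2)*(-138 - 174)/(-174))*(388129 - 451048) = (-488 + (1/2)*(-1/174)*(-312))*(-62919) = (-488 + 26/29)*(-62919) = -14126/29*(-62919) = 888793794/29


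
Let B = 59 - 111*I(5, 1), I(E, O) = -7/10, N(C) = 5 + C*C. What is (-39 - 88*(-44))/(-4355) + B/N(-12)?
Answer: 48423/1297790 ≈ 0.037312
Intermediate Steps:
N(C) = 5 + C²
I(E, O) = -7/10 (I(E, O) = -7*⅒ = -7/10)
B = 1367/10 (B = 59 - 111*(-7/10) = 59 + 777/10 = 1367/10 ≈ 136.70)
(-39 - 88*(-44))/(-4355) + B/N(-12) = (-39 - 88*(-44))/(-4355) + 1367/(10*(5 + (-12)²)) = (-39 + 3872)*(-1/4355) + 1367/(10*(5 + 144)) = 3833*(-1/4355) + (1367/10)/149 = -3833/4355 + (1367/10)*(1/149) = -3833/4355 + 1367/1490 = 48423/1297790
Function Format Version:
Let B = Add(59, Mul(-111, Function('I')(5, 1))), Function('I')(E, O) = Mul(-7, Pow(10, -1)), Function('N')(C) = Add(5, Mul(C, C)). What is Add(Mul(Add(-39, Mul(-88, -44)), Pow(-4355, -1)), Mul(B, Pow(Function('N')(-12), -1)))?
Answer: Rational(48423, 1297790) ≈ 0.037312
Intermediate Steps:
Function('N')(C) = Add(5, Pow(C, 2))
Function('I')(E, O) = Rational(-7, 10) (Function('I')(E, O) = Mul(-7, Rational(1, 10)) = Rational(-7, 10))
B = Rational(1367, 10) (B = Add(59, Mul(-111, Rational(-7, 10))) = Add(59, Rational(777, 10)) = Rational(1367, 10) ≈ 136.70)
Add(Mul(Add(-39, Mul(-88, -44)), Pow(-4355, -1)), Mul(B, Pow(Function('N')(-12), -1))) = Add(Mul(Add(-39, Mul(-88, -44)), Pow(-4355, -1)), Mul(Rational(1367, 10), Pow(Add(5, Pow(-12, 2)), -1))) = Add(Mul(Add(-39, 3872), Rational(-1, 4355)), Mul(Rational(1367, 10), Pow(Add(5, 144), -1))) = Add(Mul(3833, Rational(-1, 4355)), Mul(Rational(1367, 10), Pow(149, -1))) = Add(Rational(-3833, 4355), Mul(Rational(1367, 10), Rational(1, 149))) = Add(Rational(-3833, 4355), Rational(1367, 1490)) = Rational(48423, 1297790)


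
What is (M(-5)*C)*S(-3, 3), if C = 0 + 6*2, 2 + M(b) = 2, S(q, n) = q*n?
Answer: 0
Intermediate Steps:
S(q, n) = n*q
M(b) = 0 (M(b) = -2 + 2 = 0)
C = 12 (C = 0 + 12 = 12)
(M(-5)*C)*S(-3, 3) = (0*12)*(3*(-3)) = 0*(-9) = 0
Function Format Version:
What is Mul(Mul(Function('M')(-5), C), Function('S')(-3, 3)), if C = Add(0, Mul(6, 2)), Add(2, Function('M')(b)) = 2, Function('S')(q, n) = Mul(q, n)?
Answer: 0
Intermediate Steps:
Function('S')(q, n) = Mul(n, q)
Function('M')(b) = 0 (Function('M')(b) = Add(-2, 2) = 0)
C = 12 (C = Add(0, 12) = 12)
Mul(Mul(Function('M')(-5), C), Function('S')(-3, 3)) = Mul(Mul(0, 12), Mul(3, -3)) = Mul(0, -9) = 0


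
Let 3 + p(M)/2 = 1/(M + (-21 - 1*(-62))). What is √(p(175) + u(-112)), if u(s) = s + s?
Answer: I*√74517/18 ≈ 15.165*I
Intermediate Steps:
u(s) = 2*s
p(M) = -6 + 2/(41 + M) (p(M) = -6 + 2/(M + (-21 - 1*(-62))) = -6 + 2/(M + (-21 + 62)) = -6 + 2/(M + 41) = -6 + 2/(41 + M))
√(p(175) + u(-112)) = √(2*(-122 - 3*175)/(41 + 175) + 2*(-112)) = √(2*(-122 - 525)/216 - 224) = √(2*(1/216)*(-647) - 224) = √(-647/108 - 224) = √(-24839/108) = I*√74517/18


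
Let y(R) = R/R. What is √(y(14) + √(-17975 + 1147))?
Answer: √(1 + 2*I*√4207) ≈ 8.0848 + 8.0227*I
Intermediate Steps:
y(R) = 1
√(y(14) + √(-17975 + 1147)) = √(1 + √(-17975 + 1147)) = √(1 + √(-16828)) = √(1 + 2*I*√4207)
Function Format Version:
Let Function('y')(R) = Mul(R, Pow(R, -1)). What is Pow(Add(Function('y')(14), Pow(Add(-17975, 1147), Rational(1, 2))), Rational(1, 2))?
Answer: Pow(Add(1, Mul(2, I, Pow(4207, Rational(1, 2)))), Rational(1, 2)) ≈ Add(8.0848, Mul(8.0227, I))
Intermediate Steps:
Function('y')(R) = 1
Pow(Add(Function('y')(14), Pow(Add(-17975, 1147), Rational(1, 2))), Rational(1, 2)) = Pow(Add(1, Pow(Add(-17975, 1147), Rational(1, 2))), Rational(1, 2)) = Pow(Add(1, Pow(-16828, Rational(1, 2))), Rational(1, 2)) = Pow(Add(1, Mul(2, I, Pow(4207, Rational(1, 2)))), Rational(1, 2))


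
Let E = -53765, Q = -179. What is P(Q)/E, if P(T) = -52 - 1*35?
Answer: 87/53765 ≈ 0.0016182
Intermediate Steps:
P(T) = -87 (P(T) = -52 - 35 = -87)
P(Q)/E = -87/(-53765) = -87*(-1/53765) = 87/53765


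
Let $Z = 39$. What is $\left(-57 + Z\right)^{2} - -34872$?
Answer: $35196$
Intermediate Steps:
$\left(-57 + Z\right)^{2} - -34872 = \left(-57 + 39\right)^{2} - -34872 = \left(-18\right)^{2} + 34872 = 324 + 34872 = 35196$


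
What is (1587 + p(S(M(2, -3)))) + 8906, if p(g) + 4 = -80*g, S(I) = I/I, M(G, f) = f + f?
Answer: 10409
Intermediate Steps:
M(G, f) = 2*f
S(I) = 1
p(g) = -4 - 80*g
(1587 + p(S(M(2, -3)))) + 8906 = (1587 + (-4 - 80*1)) + 8906 = (1587 + (-4 - 80)) + 8906 = (1587 - 84) + 8906 = 1503 + 8906 = 10409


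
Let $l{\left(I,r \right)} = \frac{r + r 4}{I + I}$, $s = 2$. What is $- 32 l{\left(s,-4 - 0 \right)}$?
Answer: $160$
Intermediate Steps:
$l{\left(I,r \right)} = \frac{5 r}{2 I}$ ($l{\left(I,r \right)} = \frac{r + 4 r}{2 I} = 5 r \frac{1}{2 I} = \frac{5 r}{2 I}$)
$- 32 l{\left(s,-4 - 0 \right)} = - 32 \frac{5 \left(-4 - 0\right)}{2 \cdot 2} = - 32 \cdot \frac{5}{2} \left(-4 + 0\right) \frac{1}{2} = - 32 \cdot \frac{5}{2} \left(-4\right) \frac{1}{2} = \left(-32\right) \left(-5\right) = 160$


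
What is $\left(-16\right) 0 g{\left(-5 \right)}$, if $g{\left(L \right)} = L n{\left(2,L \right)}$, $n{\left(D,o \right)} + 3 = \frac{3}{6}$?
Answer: $0$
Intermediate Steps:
$n{\left(D,o \right)} = - \frac{5}{2}$ ($n{\left(D,o \right)} = -3 + \frac{3}{6} = -3 + 3 \cdot \frac{1}{6} = -3 + \frac{1}{2} = - \frac{5}{2}$)
$g{\left(L \right)} = - \frac{5 L}{2}$ ($g{\left(L \right)} = L \left(- \frac{5}{2}\right) = - \frac{5 L}{2}$)
$\left(-16\right) 0 g{\left(-5 \right)} = \left(-16\right) 0 \left(\left(- \frac{5}{2}\right) \left(-5\right)\right) = 0 \cdot \frac{25}{2} = 0$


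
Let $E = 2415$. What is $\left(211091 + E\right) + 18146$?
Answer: $231652$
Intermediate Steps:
$\left(211091 + E\right) + 18146 = \left(211091 + 2415\right) + 18146 = 213506 + 18146 = 231652$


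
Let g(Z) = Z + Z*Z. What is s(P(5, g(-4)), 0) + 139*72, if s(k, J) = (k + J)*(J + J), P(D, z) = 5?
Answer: 10008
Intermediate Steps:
g(Z) = Z + Z**2
s(k, J) = 2*J*(J + k) (s(k, J) = (J + k)*(2*J) = 2*J*(J + k))
s(P(5, g(-4)), 0) + 139*72 = 2*0*(0 + 5) + 139*72 = 2*0*5 + 10008 = 0 + 10008 = 10008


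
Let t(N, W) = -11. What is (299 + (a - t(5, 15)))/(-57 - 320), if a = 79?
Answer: -389/377 ≈ -1.0318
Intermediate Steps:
(299 + (a - t(5, 15)))/(-57 - 320) = (299 + (79 - 1*(-11)))/(-57 - 320) = (299 + (79 + 11))/(-377) = (299 + 90)*(-1/377) = 389*(-1/377) = -389/377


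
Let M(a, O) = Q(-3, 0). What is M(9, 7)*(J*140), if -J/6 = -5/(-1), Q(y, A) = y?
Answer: 12600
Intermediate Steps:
M(a, O) = -3
J = -30 (J = -(-30)/(-1) = -(-30)*(-1) = -6*5 = -30)
M(9, 7)*(J*140) = -(-90)*140 = -3*(-4200) = 12600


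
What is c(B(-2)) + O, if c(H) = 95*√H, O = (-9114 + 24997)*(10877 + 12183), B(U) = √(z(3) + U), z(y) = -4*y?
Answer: 366261980 + 95*14^(¼)*√I ≈ 3.6626e+8 + 129.94*I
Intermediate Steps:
B(U) = √(-12 + U) (B(U) = √(-4*3 + U) = √(-12 + U))
O = 366261980 (O = 15883*23060 = 366261980)
c(B(-2)) + O = 95*√(√(-12 - 2)) + 366261980 = 95*√(√(-14)) + 366261980 = 95*√(I*√14) + 366261980 = 95*(14^(¼)*√I) + 366261980 = 95*14^(¼)*√I + 366261980 = 366261980 + 95*14^(¼)*√I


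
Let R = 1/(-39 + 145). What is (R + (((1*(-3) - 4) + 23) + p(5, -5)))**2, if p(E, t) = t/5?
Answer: 2531281/11236 ≈ 225.28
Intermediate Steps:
p(E, t) = t/5 (p(E, t) = t*(1/5) = t/5)
R = 1/106 ≈ 0.0094340
(R + (((1*(-3) - 4) + 23) + p(5, -5)))**2 = (1/106 + (((1*(-3) - 4) + 23) + (1/5)*(-5)))**2 = (1/106 + (((-3 - 4) + 23) - 1))**2 = (1/106 + ((-7 + 23) - 1))**2 = (1/106 + (16 - 1))**2 = (1/106 + 15)**2 = (1591/106)**2 = 2531281/11236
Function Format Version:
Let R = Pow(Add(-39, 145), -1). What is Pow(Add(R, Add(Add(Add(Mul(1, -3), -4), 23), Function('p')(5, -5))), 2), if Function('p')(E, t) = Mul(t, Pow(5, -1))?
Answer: Rational(2531281, 11236) ≈ 225.28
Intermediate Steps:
Function('p')(E, t) = Mul(Rational(1, 5), t) (Function('p')(E, t) = Mul(t, Rational(1, 5)) = Mul(Rational(1, 5), t))
R = Rational(1, 106) (R = Pow(106, -1) = Rational(1, 106) ≈ 0.0094340)
Pow(Add(R, Add(Add(Add(Mul(1, -3), -4), 23), Function('p')(5, -5))), 2) = Pow(Add(Rational(1, 106), Add(Add(Add(Mul(1, -3), -4), 23), Mul(Rational(1, 5), -5))), 2) = Pow(Add(Rational(1, 106), Add(Add(Add(-3, -4), 23), -1)), 2) = Pow(Add(Rational(1, 106), Add(Add(-7, 23), -1)), 2) = Pow(Add(Rational(1, 106), Add(16, -1)), 2) = Pow(Add(Rational(1, 106), 15), 2) = Pow(Rational(1591, 106), 2) = Rational(2531281, 11236)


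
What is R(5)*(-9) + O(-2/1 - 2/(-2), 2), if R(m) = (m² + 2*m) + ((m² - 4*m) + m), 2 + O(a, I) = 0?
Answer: -407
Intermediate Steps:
O(a, I) = -2 (O(a, I) = -2 + 0 = -2)
R(m) = -m + 2*m² (R(m) = (m² + 2*m) + (m² - 3*m) = -m + 2*m²)
R(5)*(-9) + O(-2/1 - 2/(-2), 2) = (5*(-1 + 2*5))*(-9) - 2 = (5*(-1 + 10))*(-9) - 2 = (5*9)*(-9) - 2 = 45*(-9) - 2 = -405 - 2 = -407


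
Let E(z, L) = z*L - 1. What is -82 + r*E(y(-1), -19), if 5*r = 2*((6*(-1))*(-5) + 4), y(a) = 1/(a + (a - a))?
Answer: 814/5 ≈ 162.80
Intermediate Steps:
y(a) = 1/a (y(a) = 1/(a + 0) = 1/a)
E(z, L) = -1 + L*z (E(z, L) = L*z - 1 = -1 + L*z)
r = 68/5 (r = (2*((6*(-1))*(-5) + 4))/5 = (2*(-6*(-5) + 4))/5 = (2*(30 + 4))/5 = (2*34)/5 = (1/5)*68 = 68/5 ≈ 13.600)
-82 + r*E(y(-1), -19) = -82 + 68*(-1 - 19/(-1))/5 = -82 + 68*(-1 - 19*(-1))/5 = -82 + 68*(-1 + 19)/5 = -82 + (68/5)*18 = -82 + 1224/5 = 814/5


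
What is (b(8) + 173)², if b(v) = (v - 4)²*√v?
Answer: 31977 + 11072*√2 ≈ 47635.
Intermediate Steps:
b(v) = √v*(-4 + v)² (b(v) = (-4 + v)²*√v = √v*(-4 + v)²)
(b(8) + 173)² = (√8*(-4 + 8)² + 173)² = ((2*√2)*4² + 173)² = ((2*√2)*16 + 173)² = (32*√2 + 173)² = (173 + 32*√2)²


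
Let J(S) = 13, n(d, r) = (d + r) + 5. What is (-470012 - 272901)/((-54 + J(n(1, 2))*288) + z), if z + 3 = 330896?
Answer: -742913/334583 ≈ -2.2204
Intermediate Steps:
z = 330893 (z = -3 + 330896 = 330893)
n(d, r) = 5 + d + r
(-470012 - 272901)/((-54 + J(n(1, 2))*288) + z) = (-470012 - 272901)/((-54 + 13*288) + 330893) = -742913/((-54 + 3744) + 330893) = -742913/(3690 + 330893) = -742913/334583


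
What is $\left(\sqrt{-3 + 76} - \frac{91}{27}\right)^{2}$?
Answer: $\frac{61498}{729} - \frac{182 \sqrt{73}}{27} \approx 26.766$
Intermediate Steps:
$\left(\sqrt{-3 + 76} - \frac{91}{27}\right)^{2} = \left(\sqrt{73} - \frac{91}{27}\right)^{2} = \left(- \frac{91}{27} + \sqrt{73}\right)^{2}$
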